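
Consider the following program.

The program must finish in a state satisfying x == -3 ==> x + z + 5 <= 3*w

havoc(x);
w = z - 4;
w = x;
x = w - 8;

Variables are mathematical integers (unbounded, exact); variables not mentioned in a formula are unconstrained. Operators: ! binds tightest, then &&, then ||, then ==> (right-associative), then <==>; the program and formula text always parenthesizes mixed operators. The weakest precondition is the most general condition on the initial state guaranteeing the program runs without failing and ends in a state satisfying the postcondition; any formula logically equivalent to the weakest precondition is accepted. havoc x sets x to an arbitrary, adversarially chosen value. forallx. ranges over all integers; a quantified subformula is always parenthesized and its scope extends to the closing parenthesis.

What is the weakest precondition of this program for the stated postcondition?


Working backward. After the program, the postcondition x == -3 ==> x + z + 5 <= 3*w must hold; in canonical form it is x == -3 ==> x + z <= 3*w - 5.
Before x := w - 8: w == 5 ==> z <= 2*w + 3
Before w := x: x == 5 ==> z <= 2*x + 3
Before w := z - 4: x == 5 ==> z <= 2*x + 3
Before havoc x: forall x_1. (x_1 == 5 ==> z <= 2*x_1 + 3)
Answer: WP = forall x_1. (x_1 == 5 ==> z <= 2*x_1 + 3)


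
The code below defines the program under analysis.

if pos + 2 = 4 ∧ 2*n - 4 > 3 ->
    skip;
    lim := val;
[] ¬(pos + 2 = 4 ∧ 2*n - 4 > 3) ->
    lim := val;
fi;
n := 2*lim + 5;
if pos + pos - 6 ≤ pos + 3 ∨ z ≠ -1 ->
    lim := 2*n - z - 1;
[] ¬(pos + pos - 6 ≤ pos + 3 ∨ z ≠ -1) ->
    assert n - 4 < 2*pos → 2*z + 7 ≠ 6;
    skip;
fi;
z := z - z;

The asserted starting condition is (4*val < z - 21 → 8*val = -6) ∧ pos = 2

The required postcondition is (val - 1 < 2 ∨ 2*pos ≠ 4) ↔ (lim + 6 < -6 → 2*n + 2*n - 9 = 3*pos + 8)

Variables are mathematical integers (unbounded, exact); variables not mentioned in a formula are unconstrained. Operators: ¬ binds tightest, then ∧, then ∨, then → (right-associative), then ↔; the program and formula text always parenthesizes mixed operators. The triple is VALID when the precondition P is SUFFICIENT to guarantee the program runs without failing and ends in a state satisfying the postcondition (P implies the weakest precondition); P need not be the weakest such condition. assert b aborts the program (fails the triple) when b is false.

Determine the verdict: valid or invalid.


Working backward. After the program, the postcondition (val - 1 < 2 ∨ 2*pos ≠ 4) ↔ (lim + 6 < -6 → 2*n + 2*n - 9 = 3*pos + 8) must hold; in canonical form it is (val < 3 ∨ 2*pos ≠ 4) ↔ (lim < -12 → 4*n = 3*pos + 17).
Before z := z - z: (val < 3 ∨ 2*pos ≠ 4) ↔ (lim < -12 → 4*n = 3*pos + 17)
Then branch requires (val < 3 ∨ 2*pos ≠ 4) ↔ (2*n < z - 11 → 4*n = 3*pos + 17); else branch requires (n < 2*pos + 4 → 2*z ≠ -1) ∧ ((val < 3 ∨ 2*pos ≠ 4) ↔ (lim < -12 → 4*n = 3*pos + 17)).
Before the if: ((pos ≤ 9 ∨ z ≠ -1) → ((val < 3 ∨ 2*pos ≠ 4) ↔ (2*n < z - 11 → 4*n = 3*pos + 17))) ∧ ((¬(pos ≤ 9 ∨ z ≠ -1)) → ((n < 2*pos + 4 → 2*z ≠ -1) ∧ ((val < 3 ∨ 2*pos ≠ 4) ↔ (lim < -12 → 4*n = 3*pos + 17))))
Before n := 2*lim + 5: ((pos ≤ 9 ∨ z ≠ -1) → ((val < 3 ∨ 2*pos ≠ 4) ↔ (4*lim < z - 21 → 8*lim = 3*pos - 3))) ∧ ((¬(pos ≤ 9 ∨ z ≠ -1)) → ((2*lim < 2*pos - 1 → 2*z ≠ -1) ∧ ((val < 3 ∨ 2*pos ≠ 4) ↔ (lim < -12 → 8*lim = 3*pos - 3))))
Then branch requires ((pos ≤ 9 ∨ z ≠ -1) → ((val < 3 ∨ 2*pos ≠ 4) ↔ (4*val < z - 21 → 8*val = 3*pos - 3))) ∧ ((¬(pos ≤ 9 ∨ z ≠ -1)) → ((2*val < 2*pos - 1 → 2*z ≠ -1) ∧ ((val < 3 ∨ 2*pos ≠ 4) ↔ (val < -12 → 8*val = 3*pos - 3)))); else branch requires ((pos ≤ 9 ∨ z ≠ -1) → ((val < 3 ∨ 2*pos ≠ 4) ↔ (4*val < z - 21 → 8*val = 3*pos - 3))) ∧ ((¬(pos ≤ 9 ∨ z ≠ -1)) → ((2*val < 2*pos - 1 → 2*z ≠ -1) ∧ ((val < 3 ∨ 2*pos ≠ 4) ↔ (val < -12 → 8*val = 3*pos - 3)))).
Before the if: ((pos = 2 ∧ 2*n > 7) → (((pos ≤ 9 ∨ z ≠ -1) → ((val < 3 ∨ 2*pos ≠ 4) ↔ (4*val < z - 21 → 8*val = 3*pos - 3))) ∧ ((¬(pos ≤ 9 ∨ z ≠ -1)) → ((2*val < 2*pos - 1 → 2*z ≠ -1) ∧ ((val < 3 ∨ 2*pos ≠ 4) ↔ (val < -12 → 8*val = 3*pos - 3)))))) ∧ ((¬(pos = 2 ∧ 2*n > 7)) → (((pos ≤ 9 ∨ z ≠ -1) → ((val < 3 ∨ 2*pos ≠ 4) ↔ (4*val < z - 21 → 8*val = 3*pos - 3))) ∧ ((¬(pos ≤ 9 ∨ z ≠ -1)) → ((2*val < 2*pos - 1 → 2*z ≠ -1) ∧ ((val < 3 ∨ 2*pos ≠ 4) ↔ (val < -12 → 8*val = 3*pos - 3))))))
The weakest precondition is ((pos = 2 ∧ 2*n > 7) → (((pos ≤ 9 ∨ z ≠ -1) → ((val < 3 ∨ 2*pos ≠ 4) ↔ (4*val < z - 21 → 8*val = 3*pos - 3))) ∧ ((¬(pos ≤ 9 ∨ z ≠ -1)) → ((2*val < 2*pos - 1 → 2*z ≠ -1) ∧ ((val < 3 ∨ 2*pos ≠ 4) ↔ (val < -12 → 8*val = 3*pos - 3)))))) ∧ ((¬(pos = 2 ∧ 2*n > 7)) → (((pos ≤ 9 ∨ z ≠ -1) → ((val < 3 ∨ 2*pos ≠ 4) ↔ (4*val < z - 21 → 8*val = 3*pos - 3))) ∧ ((¬(pos ≤ 9 ∨ z ≠ -1)) → ((2*val < 2*pos - 1 → 2*z ≠ -1) ∧ ((val < 3 ∨ 2*pos ≠ 4) ↔ (val < -12 → 8*val = 3*pos - 3)))))).
Check whether (4*val < z - 21 → 8*val = -6) ∧ pos = 2 implies it.
Countermodel: at the initial state n = 4, pos = 2, val = 3, z = 33, the precondition holds but the weakest precondition fails.
Answer: invalid


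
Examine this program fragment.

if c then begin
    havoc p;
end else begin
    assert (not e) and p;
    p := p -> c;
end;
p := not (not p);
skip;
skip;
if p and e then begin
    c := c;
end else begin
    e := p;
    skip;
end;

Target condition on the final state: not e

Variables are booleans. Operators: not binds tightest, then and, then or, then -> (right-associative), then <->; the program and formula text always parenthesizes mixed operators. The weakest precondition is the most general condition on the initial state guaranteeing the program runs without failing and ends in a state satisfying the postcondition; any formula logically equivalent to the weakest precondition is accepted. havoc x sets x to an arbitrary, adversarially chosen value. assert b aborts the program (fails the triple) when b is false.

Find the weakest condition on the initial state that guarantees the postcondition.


Working backward. After the program, not e must hold.
Then branch requires not e; else branch requires not p.
Before the if: ((p and e) -> (not e)) and ((not (p and e)) -> (not p))
Before skip: ((p and e) -> (not e)) and ((not (p and e)) -> (not p))
Before skip: ((p and e) -> (not e)) and ((not (p and e)) -> (not p))
Before p := not (not p): ((p and e) -> (not e)) and ((not (p and e)) -> (not p))
Then branch requires (e -> (not e)) and e; else branch requires (not e) and p and (((p -> c) and e) -> (not e)) and ((not ((p -> c) and e)) -> (not (p -> c))).
Before the if: (c -> ((e -> (not e)) and e)) and ((not c) -> ((not e) and p and (((p -> c) and e) -> (not e)) and ((not ((p -> c) and e)) -> (not (p -> c)))))
Answer: WP = (c -> ((e -> (not e)) and e)) and ((not c) -> ((not e) and p and (((p -> c) and e) -> (not e)) and ((not ((p -> c) and e)) -> (not (p -> c)))))


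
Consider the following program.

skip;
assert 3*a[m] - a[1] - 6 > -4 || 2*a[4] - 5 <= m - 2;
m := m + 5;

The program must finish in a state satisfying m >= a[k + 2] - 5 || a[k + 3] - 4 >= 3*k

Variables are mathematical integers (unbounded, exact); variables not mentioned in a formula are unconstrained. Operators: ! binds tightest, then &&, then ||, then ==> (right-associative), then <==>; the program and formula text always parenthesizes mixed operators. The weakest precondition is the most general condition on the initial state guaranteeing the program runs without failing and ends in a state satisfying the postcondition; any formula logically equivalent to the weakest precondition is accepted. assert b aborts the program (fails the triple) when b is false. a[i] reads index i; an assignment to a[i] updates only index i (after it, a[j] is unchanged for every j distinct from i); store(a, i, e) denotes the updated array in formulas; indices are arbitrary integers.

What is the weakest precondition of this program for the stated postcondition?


Working backward. After the program, the postcondition m >= a[k + 2] - 5 || a[k + 3] - 4 >= 3*k must hold; in canonical form it is m >= a[k + 2] - 5 || a[k + 3] >= 3*k + 4.
Before m := m + 5: m >= a[k + 2] - 10 || a[k + 3] >= 3*k + 4
Before assert 3*a[m] - a[1] - 6 > -4 || 2*a[4] - 5 <= m - 2: (3*a[m] > a[1] + 2 || 2*a[4] <= m + 3) && (m >= a[k + 2] - 10 || a[k + 3] >= 3*k + 4)
Before skip: (3*a[m] > a[1] + 2 || 2*a[4] <= m + 3) && (m >= a[k + 2] - 10 || a[k + 3] >= 3*k + 4)
Answer: WP = (3*a[m] > a[1] + 2 || 2*a[4] <= m + 3) && (m >= a[k + 2] - 10 || a[k + 3] >= 3*k + 4)


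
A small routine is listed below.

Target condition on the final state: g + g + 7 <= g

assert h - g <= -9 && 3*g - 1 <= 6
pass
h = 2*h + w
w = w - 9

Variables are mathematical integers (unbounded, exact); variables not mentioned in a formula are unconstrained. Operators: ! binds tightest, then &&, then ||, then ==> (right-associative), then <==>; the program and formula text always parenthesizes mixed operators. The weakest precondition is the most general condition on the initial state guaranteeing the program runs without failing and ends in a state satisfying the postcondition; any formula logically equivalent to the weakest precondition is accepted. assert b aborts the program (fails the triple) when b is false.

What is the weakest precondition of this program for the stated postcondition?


Working backward. After the program, the postcondition g + g + 7 <= g must hold; in canonical form it is g <= -7.
Before w := w - 9: g <= -7
Before h := 2*h + w: g <= -7
Before skip: g <= -7
Before assert h - g <= -9 && 3*g - 1 <= 6: h <= g - 9 && 3*g <= 7 && g <= -7
Answer: WP = h <= g - 9 && 3*g <= 7 && g <= -7


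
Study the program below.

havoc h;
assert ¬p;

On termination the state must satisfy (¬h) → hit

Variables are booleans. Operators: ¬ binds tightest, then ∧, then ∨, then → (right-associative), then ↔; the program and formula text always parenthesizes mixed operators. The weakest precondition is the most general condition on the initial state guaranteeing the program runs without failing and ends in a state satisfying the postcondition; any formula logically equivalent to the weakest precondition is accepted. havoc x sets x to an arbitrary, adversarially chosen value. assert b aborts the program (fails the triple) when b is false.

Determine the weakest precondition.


Working backward. After the program, (¬h) → hit must hold.
Before assert ¬p: (¬p) ∧ ((¬h) → hit)
Before havoc h: (¬p) ∧ hit
Answer: WP = (¬p) ∧ hit


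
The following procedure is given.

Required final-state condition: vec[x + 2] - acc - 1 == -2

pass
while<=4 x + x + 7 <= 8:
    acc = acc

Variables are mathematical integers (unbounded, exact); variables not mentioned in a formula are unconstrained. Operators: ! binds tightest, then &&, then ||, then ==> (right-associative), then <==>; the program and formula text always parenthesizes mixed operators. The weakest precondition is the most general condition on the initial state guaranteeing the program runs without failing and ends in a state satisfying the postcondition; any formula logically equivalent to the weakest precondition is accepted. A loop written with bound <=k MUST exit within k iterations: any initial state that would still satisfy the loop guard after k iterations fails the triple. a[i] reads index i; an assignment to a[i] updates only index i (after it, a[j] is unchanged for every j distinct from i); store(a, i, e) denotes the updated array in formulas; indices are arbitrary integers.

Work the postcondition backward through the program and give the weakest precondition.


Working backward. After the program, the postcondition vec[x + 2] - acc - 1 == -2 must hold; in canonical form it is vec[x + 2] == acc - 1.
Before the loop (bound <=4), unroll the exhaustion recursion (WP_0 = exit-now case; WP_j = one more guarded iteration, up to j = 4):
  WP_0: (!(2*x <= 1)) && vec[x + 2] == acc - 1
  WP_1: (2*x <= 1 ==> ((!(2*x <= 1)) && vec[x + 2] == acc - 1)) && ((!(2*x <= 1)) ==> vec[x + 2] == acc - 1)
  WP_2: (2*x <= 1 ==> ((2*x <= 1 ==> ((!(2*x <= 1)) && vec[x + 2] == acc - 1)) && ((!(2*x <= 1)) ==> vec[x + 2] == acc - 1))) && ((!(2*x <= 1)) ==> vec[x + 2] == acc - 1)
  WP_3: (2*x <= 1 ==> ((2*x <= 1 ==> ((2*x <= 1 ==> ((!(2*x <= 1)) && vec[x + 2] == acc - 1)) && ((!(2*x <= 1)) ==> vec[x + 2] == acc - 1))) && ((!(2*x <= 1)) ==> vec[x + 2] == acc - 1))) && ((!(2*x <= 1)) ==> vec[x + 2] == acc - 1)
  WP_4: (2*x <= 1 ==> ((2*x <= 1 ==> ((2*x <= 1 ==> ((2*x <= 1 ==> ((!(2*x <= 1)) && vec[x + 2] == acc - 1)) && ((!(2*x <= 1)) ==> vec[x + 2] == acc - 1))) && ((!(2*x <= 1)) ==> vec[x + 2] == acc - 1))) && ((!(2*x <= 1)) ==> vec[x + 2] == acc - 1))) && ((!(2*x <= 1)) ==> vec[x + 2] == acc - 1)
So before the loop: (2*x <= 1 ==> ((2*x <= 1 ==> ((2*x <= 1 ==> ((2*x <= 1 ==> ((!(2*x <= 1)) && vec[x + 2] == acc - 1)) && ((!(2*x <= 1)) ==> vec[x + 2] == acc - 1))) && ((!(2*x <= 1)) ==> vec[x + 2] == acc - 1))) && ((!(2*x <= 1)) ==> vec[x + 2] == acc - 1))) && ((!(2*x <= 1)) ==> vec[x + 2] == acc - 1)
Before skip: (2*x <= 1 ==> ((2*x <= 1 ==> ((2*x <= 1 ==> ((2*x <= 1 ==> ((!(2*x <= 1)) && vec[x + 2] == acc - 1)) && ((!(2*x <= 1)) ==> vec[x + 2] == acc - 1))) && ((!(2*x <= 1)) ==> vec[x + 2] == acc - 1))) && ((!(2*x <= 1)) ==> vec[x + 2] == acc - 1))) && ((!(2*x <= 1)) ==> vec[x + 2] == acc - 1)
Answer: WP = (2*x <= 1 ==> ((2*x <= 1 ==> ((2*x <= 1 ==> ((2*x <= 1 ==> ((!(2*x <= 1)) && vec[x + 2] == acc - 1)) && ((!(2*x <= 1)) ==> vec[x + 2] == acc - 1))) && ((!(2*x <= 1)) ==> vec[x + 2] == acc - 1))) && ((!(2*x <= 1)) ==> vec[x + 2] == acc - 1))) && ((!(2*x <= 1)) ==> vec[x + 2] == acc - 1)


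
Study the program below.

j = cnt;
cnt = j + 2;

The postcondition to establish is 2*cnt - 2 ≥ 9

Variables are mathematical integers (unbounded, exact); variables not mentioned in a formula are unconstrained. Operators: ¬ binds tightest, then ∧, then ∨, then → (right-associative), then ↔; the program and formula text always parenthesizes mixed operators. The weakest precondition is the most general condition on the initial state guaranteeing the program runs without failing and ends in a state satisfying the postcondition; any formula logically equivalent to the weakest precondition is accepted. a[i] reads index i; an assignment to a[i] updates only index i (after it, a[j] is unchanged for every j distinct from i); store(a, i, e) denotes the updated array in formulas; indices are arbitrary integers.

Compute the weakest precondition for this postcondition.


Working backward. After the program, the postcondition 2*cnt - 2 ≥ 9 must hold; in canonical form it is 2*cnt ≥ 11.
Before cnt := j + 2: 2*j ≥ 7
Before j := cnt: 2*cnt ≥ 7
Answer: WP = 2*cnt ≥ 7


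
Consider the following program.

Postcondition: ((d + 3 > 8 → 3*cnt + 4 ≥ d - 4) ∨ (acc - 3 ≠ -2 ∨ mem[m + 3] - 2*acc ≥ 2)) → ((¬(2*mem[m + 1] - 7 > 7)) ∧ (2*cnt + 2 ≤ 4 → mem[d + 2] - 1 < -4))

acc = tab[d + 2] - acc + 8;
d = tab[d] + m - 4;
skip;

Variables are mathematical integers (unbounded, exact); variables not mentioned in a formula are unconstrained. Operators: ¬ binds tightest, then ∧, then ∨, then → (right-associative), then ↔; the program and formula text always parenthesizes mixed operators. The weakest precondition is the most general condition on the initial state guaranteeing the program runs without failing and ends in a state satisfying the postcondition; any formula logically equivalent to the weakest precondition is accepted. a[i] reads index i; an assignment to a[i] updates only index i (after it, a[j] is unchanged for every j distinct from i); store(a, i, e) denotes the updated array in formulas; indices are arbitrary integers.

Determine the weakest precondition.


Working backward. After the program, the postcondition ((d + 3 > 8 → 3*cnt + 4 ≥ d - 4) ∨ (acc - 3 ≠ -2 ∨ mem[m + 3] - 2*acc ≥ 2)) → ((¬(2*mem[m + 1] - 7 > 7)) ∧ (2*cnt + 2 ≤ 4 → mem[d + 2] - 1 < -4)) must hold; in canonical form it is ((d > 5 → 3*cnt ≥ d - 8) ∨ acc ≠ 1 ∨ mem[m + 3] ≥ 2*acc + 2) → ((¬(2*mem[m + 1] > 14)) ∧ (2*cnt ≤ 2 → mem[d + 2] < -3)).
Before skip: ((d > 5 → 3*cnt ≥ d - 8) ∨ acc ≠ 1 ∨ mem[m + 3] ≥ 2*acc + 2) → ((¬(2*mem[m + 1] > 14)) ∧ (2*cnt ≤ 2 → mem[d + 2] < -3))
Before d := tab[d] + m - 4: ((tab[d] + m > 9 → 3*cnt ≥ tab[d] + m - 12) ∨ acc ≠ 1 ∨ mem[m + 3] ≥ 2*acc + 2) → ((¬(2*mem[m + 1] > 14)) ∧ (2*cnt ≤ 2 → mem[tab[d] + m - 2] < -3))
Before acc := tab[d + 2] - acc + 8: ((tab[d] + m > 9 → 3*cnt ≥ tab[d] + m - 12) ∨ tab[d + 2] ≠ acc - 7 ∨ mem[m + 3] + 2*acc ≥ 2*tab[d + 2] + 18) → ((¬(2*mem[m + 1] > 14)) ∧ (2*cnt ≤ 2 → mem[tab[d] + m - 2] < -3))
Answer: WP = ((tab[d] + m > 9 → 3*cnt ≥ tab[d] + m - 12) ∨ tab[d + 2] ≠ acc - 7 ∨ mem[m + 3] + 2*acc ≥ 2*tab[d + 2] + 18) → ((¬(2*mem[m + 1] > 14)) ∧ (2*cnt ≤ 2 → mem[tab[d] + m - 2] < -3))


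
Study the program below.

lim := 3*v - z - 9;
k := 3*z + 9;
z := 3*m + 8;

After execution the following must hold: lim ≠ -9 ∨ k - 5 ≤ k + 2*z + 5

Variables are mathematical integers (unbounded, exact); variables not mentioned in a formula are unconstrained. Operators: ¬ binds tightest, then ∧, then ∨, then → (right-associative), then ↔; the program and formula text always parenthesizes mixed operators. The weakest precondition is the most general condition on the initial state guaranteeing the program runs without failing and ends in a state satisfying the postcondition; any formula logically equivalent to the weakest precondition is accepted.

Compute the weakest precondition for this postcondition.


Working backward. After the program, the postcondition lim ≠ -9 ∨ k - 5 ≤ k + 2*z + 5 must hold; in canonical form it is lim ≠ -9 ∨ 2*z ≥ -10.
Before z := 3*m + 8: lim ≠ -9 ∨ 6*m ≥ -26
Before k := 3*z + 9: lim ≠ -9 ∨ 6*m ≥ -26
Before lim := 3*v - z - 9: 3*v ≠ z ∨ 6*m ≥ -26
Answer: WP = 3*v ≠ z ∨ 6*m ≥ -26


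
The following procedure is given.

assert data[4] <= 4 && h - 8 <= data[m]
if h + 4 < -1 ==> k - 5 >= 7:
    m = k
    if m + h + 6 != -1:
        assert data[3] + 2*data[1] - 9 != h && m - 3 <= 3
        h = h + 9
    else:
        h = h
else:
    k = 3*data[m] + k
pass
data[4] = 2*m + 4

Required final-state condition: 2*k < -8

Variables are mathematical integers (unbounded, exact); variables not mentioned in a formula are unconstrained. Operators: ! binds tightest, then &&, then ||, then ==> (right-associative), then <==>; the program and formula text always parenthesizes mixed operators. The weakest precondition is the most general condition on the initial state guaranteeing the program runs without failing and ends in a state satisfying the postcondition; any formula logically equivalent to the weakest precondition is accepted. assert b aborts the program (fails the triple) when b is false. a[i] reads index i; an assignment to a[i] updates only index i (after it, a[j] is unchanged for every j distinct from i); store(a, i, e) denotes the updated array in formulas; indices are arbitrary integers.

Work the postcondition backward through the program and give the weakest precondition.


Working backward. After the program, 2*k < -8 must hold.
Before data[4] := 2*m + 4: 2*k < -8
Before skip: 2*k < -8
Then branch requires (h + k != -7 ==> (2*data[1] + data[3] != h + 9 && k <= 6 && 2*k < -8)) && ((!(h + k != -7)) ==> 2*k < -8); else branch requires 6*data[m] + 2*k < -8.
Before the if: ((h < -5 ==> k >= 12) ==> ((h + k != -7 ==> (2*data[1] + data[3] != h + 9 && k <= 6 && 2*k < -8)) && ((!(h + k != -7)) ==> 2*k < -8))) && ((!(h < -5 ==> k >= 12)) ==> 6*data[m] + 2*k < -8)
Before assert data[4] <= 4 && h - 8 <= data[m]: data[4] <= 4 && h <= data[m] + 8 && ((h < -5 ==> k >= 12) ==> ((h + k != -7 ==> (2*data[1] + data[3] != h + 9 && k <= 6 && 2*k < -8)) && ((!(h + k != -7)) ==> 2*k < -8))) && ((!(h < -5 ==> k >= 12)) ==> 6*data[m] + 2*k < -8)
Answer: WP = data[4] <= 4 && h <= data[m] + 8 && ((h < -5 ==> k >= 12) ==> ((h + k != -7 ==> (2*data[1] + data[3] != h + 9 && k <= 6 && 2*k < -8)) && ((!(h + k != -7)) ==> 2*k < -8))) && ((!(h < -5 ==> k >= 12)) ==> 6*data[m] + 2*k < -8)


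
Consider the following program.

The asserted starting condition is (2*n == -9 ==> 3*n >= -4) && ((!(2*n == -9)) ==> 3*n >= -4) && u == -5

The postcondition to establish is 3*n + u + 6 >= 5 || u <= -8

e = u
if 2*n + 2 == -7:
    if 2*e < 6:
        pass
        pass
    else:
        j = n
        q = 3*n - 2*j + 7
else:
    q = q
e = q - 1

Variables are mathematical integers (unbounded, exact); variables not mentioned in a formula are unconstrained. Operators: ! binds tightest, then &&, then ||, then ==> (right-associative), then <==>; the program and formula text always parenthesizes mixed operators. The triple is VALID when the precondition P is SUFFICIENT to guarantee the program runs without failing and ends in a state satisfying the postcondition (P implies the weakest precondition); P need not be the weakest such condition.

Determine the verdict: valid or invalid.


Working backward. After the program, the postcondition 3*n + u + 6 >= 5 || u <= -8 must hold; in canonical form it is 3*n + u >= -1 || u <= -8.
Before e := q - 1: 3*n + u >= -1 || u <= -8
Then branch requires (2*e < 6 ==> (3*n + u >= -1 || u <= -8)) && ((!(2*e < 6)) ==> (3*n + u >= -1 || u <= -8)); else branch requires 3*n + u >= -1 || u <= -8.
Before the if: (2*n == -9 ==> ((2*e < 6 ==> (3*n + u >= -1 || u <= -8)) && ((!(2*e < 6)) ==> (3*n + u >= -1 || u <= -8)))) && ((!(2*n == -9)) ==> (3*n + u >= -1 || u <= -8))
Before e := u: (2*n == -9 ==> ((2*u < 6 ==> (3*n + u >= -1 || u <= -8)) && ((!(2*u < 6)) ==> (3*n + u >= -1 || u <= -8)))) && ((!(2*n == -9)) ==> (3*n + u >= -1 || u <= -8))
The weakest precondition is (2*n == -9 ==> ((2*u < 6 ==> (3*n + u >= -1 || u <= -8)) && ((!(2*u < 6)) ==> (3*n + u >= -1 || u <= -8)))) && ((!(2*n == -9)) ==> (3*n + u >= -1 || u <= -8)).
Check whether (2*n == -9 ==> 3*n >= -4) && ((!(2*n == -9)) ==> 3*n >= -4) && u == -5 implies it.
Countermodel: at the initial state n = -1, u = -5, the precondition holds but the weakest precondition fails.
Answer: invalid


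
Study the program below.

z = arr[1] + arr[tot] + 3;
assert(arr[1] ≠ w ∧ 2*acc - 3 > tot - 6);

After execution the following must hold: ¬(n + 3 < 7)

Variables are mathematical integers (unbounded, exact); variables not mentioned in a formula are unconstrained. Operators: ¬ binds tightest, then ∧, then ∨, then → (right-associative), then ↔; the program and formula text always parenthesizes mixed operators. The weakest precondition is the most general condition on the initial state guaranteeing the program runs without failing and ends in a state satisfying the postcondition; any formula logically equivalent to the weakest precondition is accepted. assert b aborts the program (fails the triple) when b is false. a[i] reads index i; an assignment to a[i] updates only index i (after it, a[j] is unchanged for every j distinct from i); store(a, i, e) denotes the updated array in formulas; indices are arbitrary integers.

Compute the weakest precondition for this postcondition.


Working backward. After the program, the postcondition ¬(n + 3 < 7) must hold; in canonical form it is ¬(n < 4).
Before assert arr[1] ≠ w ∧ 2*acc - 3 > tot - 6: arr[1] ≠ w ∧ 2*acc > tot - 3 ∧ (¬(n < 4))
Before z := arr[1] + arr[tot] + 3: arr[1] ≠ w ∧ 2*acc > tot - 3 ∧ (¬(n < 4))
Answer: WP = arr[1] ≠ w ∧ 2*acc > tot - 3 ∧ (¬(n < 4))


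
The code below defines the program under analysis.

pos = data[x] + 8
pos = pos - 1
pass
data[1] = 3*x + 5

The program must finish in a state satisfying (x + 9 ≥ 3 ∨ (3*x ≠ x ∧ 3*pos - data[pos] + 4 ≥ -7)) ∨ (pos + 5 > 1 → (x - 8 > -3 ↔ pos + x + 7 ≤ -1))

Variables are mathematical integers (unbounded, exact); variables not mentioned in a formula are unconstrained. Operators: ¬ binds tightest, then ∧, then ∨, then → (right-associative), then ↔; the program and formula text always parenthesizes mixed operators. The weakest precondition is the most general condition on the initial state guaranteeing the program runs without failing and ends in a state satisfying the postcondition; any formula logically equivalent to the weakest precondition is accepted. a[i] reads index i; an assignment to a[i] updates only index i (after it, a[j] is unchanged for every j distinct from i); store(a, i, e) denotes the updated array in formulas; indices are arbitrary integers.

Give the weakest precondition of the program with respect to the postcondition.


Working backward. After the program, the postcondition (x + 9 ≥ 3 ∨ (3*x ≠ x ∧ 3*pos - data[pos] + 4 ≥ -7)) ∨ (pos + 5 > 1 → (x - 8 > -3 ↔ pos + x + 7 ≤ -1)) must hold; in canonical form it is x ≥ -6 ∨ (2*x ≠ 0 ∧ 3*pos ≥ data[pos] - 11) ∨ (pos > -4 → (x > 5 ↔ pos + x ≤ -8)).
Before data[1] := 3*x + 5: x ≥ -6 ∨ (2*x ≠ 0 ∧ 3*pos ≥ store(data, 1, 3*x + 5)[pos] - 11) ∨ (pos > -4 → (x > 5 ↔ pos + x ≤ -8))
Before skip: x ≥ -6 ∨ (2*x ≠ 0 ∧ 3*pos ≥ store(data, 1, 3*x + 5)[pos] - 11) ∨ (pos > -4 → (x > 5 ↔ pos + x ≤ -8))
Before pos := pos - 1: x ≥ -6 ∨ (2*x ≠ 0 ∧ 3*pos ≥ store(data, 1, 3*x + 5)[pos - 1] - 8) ∨ (pos > -3 → (x > 5 ↔ pos + x ≤ -7))
Before pos := data[x] + 8: x ≥ -6 ∨ (2*x ≠ 0 ∧ 3*data[x] ≥ store(data, 1, 3*x + 5)[data[x] + 7] - 32) ∨ (data[x] > -11 → (x > 5 ↔ data[x] + x ≤ -15))
Answer: WP = x ≥ -6 ∨ (2*x ≠ 0 ∧ 3*data[x] ≥ store(data, 1, 3*x + 5)[data[x] + 7] - 32) ∨ (data[x] > -11 → (x > 5 ↔ data[x] + x ≤ -15))


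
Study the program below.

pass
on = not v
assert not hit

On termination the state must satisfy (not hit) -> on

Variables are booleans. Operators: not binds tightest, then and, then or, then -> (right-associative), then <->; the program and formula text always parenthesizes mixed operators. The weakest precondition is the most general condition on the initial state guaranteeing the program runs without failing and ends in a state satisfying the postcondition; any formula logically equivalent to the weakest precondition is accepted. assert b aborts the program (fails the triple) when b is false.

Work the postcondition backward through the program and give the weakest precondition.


Working backward. After the program, (not hit) -> on must hold.
Before assert not hit: (not hit) and ((not hit) -> on)
Before on := not v: (not hit) and ((not hit) -> (not v))
Before skip: (not hit) and ((not hit) -> (not v))
Answer: WP = (not hit) and ((not hit) -> (not v))


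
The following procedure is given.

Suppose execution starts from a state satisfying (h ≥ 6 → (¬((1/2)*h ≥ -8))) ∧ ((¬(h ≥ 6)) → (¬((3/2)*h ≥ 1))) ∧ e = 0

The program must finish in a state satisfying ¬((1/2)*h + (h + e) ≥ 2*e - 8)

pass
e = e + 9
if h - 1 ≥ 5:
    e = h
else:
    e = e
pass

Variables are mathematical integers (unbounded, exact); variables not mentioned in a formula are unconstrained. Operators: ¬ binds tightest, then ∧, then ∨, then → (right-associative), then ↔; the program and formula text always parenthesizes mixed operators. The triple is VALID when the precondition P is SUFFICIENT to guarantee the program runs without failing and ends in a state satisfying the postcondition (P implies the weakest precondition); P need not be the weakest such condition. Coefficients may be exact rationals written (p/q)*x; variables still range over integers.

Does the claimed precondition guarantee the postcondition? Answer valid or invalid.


Working backward. After the program, the postcondition ¬((1/2)*h + (h + e) ≥ 2*e - 8) must hold; in canonical form it is ¬((3/2)*h ≥ e - 8).
Before skip: ¬((3/2)*h ≥ e - 8)
Then branch requires ¬((1/2)*h ≥ -8); else branch requires ¬((3/2)*h ≥ e - 8).
Before the if: (h ≥ 6 → (¬((1/2)*h ≥ -8))) ∧ ((¬(h ≥ 6)) → (¬((3/2)*h ≥ e - 8)))
Before e := e + 9: (h ≥ 6 → (¬((1/2)*h ≥ -8))) ∧ ((¬(h ≥ 6)) → (¬((3/2)*h ≥ e + 1)))
Before skip: (h ≥ 6 → (¬((1/2)*h ≥ -8))) ∧ ((¬(h ≥ 6)) → (¬((3/2)*h ≥ e + 1)))
The weakest precondition is (h ≥ 6 → (¬((1/2)*h ≥ -8))) ∧ ((¬(h ≥ 6)) → (¬((3/2)*h ≥ e + 1))).
Check whether (h ≥ 6 → (¬((1/2)*h ≥ -8))) ∧ ((¬(h ≥ 6)) → (¬((3/2)*h ≥ 1))) ∧ e = 0 implies it.
Every state satisfying the precondition satisfies the weakest precondition: the implication holds.
Answer: valid


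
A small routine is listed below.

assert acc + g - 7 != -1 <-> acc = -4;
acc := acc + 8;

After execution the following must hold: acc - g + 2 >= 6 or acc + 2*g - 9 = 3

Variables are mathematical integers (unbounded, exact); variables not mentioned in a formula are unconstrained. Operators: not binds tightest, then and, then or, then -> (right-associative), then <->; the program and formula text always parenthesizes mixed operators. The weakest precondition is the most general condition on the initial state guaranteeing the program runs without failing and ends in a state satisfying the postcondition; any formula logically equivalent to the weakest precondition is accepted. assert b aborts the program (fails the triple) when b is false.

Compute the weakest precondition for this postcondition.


Working backward. After the program, the postcondition acc - g + 2 >= 6 or acc + 2*g - 9 = 3 must hold; in canonical form it is acc >= g + 4 or acc + 2*g = 12.
Before acc := acc + 8: acc >= g - 4 or acc + 2*g = 4
Before assert acc + g - 7 != -1 <-> acc = -4: (acc + g != 6 <-> acc = -4) and (acc >= g - 4 or acc + 2*g = 4)
Answer: WP = (acc + g != 6 <-> acc = -4) and (acc >= g - 4 or acc + 2*g = 4)


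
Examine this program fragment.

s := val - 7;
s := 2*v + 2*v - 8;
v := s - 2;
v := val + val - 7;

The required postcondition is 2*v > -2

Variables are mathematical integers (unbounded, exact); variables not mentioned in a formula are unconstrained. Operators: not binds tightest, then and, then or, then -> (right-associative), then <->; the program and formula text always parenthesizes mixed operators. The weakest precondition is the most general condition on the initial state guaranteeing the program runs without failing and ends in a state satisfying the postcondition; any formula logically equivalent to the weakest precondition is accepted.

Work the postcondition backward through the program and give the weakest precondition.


Working backward. After the program, 2*v > -2 must hold.
Before v := val + val - 7: 4*val > 12
Before v := s - 2: 4*val > 12
Before s := 2*v + 2*v - 8: 4*val > 12
Before s := val - 7: 4*val > 12
Answer: WP = 4*val > 12


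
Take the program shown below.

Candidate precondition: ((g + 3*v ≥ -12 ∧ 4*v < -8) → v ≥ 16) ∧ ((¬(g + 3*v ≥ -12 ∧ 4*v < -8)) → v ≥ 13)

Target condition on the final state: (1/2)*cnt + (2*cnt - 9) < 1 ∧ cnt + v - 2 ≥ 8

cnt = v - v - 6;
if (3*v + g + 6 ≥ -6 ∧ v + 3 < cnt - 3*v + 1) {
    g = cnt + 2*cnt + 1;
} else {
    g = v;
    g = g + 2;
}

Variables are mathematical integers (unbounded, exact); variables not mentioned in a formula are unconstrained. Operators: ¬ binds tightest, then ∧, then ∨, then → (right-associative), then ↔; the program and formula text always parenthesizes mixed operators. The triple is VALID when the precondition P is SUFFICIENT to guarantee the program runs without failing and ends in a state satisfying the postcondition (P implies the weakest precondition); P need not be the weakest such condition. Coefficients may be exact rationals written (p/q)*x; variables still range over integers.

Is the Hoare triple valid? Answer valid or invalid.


Working backward. After the program, the postcondition (1/2)*cnt + (2*cnt - 9) < 1 ∧ cnt + v - 2 ≥ 8 must hold; in canonical form it is (5/2)*cnt < 10 ∧ cnt + v ≥ 10.
Then branch requires (5/2)*cnt < 10 ∧ cnt + v ≥ 10; else branch requires (5/2)*cnt < 10 ∧ cnt + v ≥ 10.
Before the if: ((g + 3*v ≥ -12 ∧ 4*v < cnt - 2) → ((5/2)*cnt < 10 ∧ cnt + v ≥ 10)) ∧ ((¬(g + 3*v ≥ -12 ∧ 4*v < cnt - 2)) → ((5/2)*cnt < 10 ∧ cnt + v ≥ 10))
Before cnt := v - v - 6: ((g + 3*v ≥ -12 ∧ 4*v < -8) → v ≥ 16) ∧ ((¬(g + 3*v ≥ -12 ∧ 4*v < -8)) → v ≥ 16)
The weakest precondition is ((g + 3*v ≥ -12 ∧ 4*v < -8) → v ≥ 16) ∧ ((¬(g + 3*v ≥ -12 ∧ 4*v < -8)) → v ≥ 16).
Check whether ((g + 3*v ≥ -12 ∧ 4*v < -8) → v ≥ 16) ∧ ((¬(g + 3*v ≥ -12 ∧ 4*v < -8)) → v ≥ 13) implies it.
Countermodel: at the initial state g = -51, v = 13, the precondition holds but the weakest precondition fails.
Answer: invalid


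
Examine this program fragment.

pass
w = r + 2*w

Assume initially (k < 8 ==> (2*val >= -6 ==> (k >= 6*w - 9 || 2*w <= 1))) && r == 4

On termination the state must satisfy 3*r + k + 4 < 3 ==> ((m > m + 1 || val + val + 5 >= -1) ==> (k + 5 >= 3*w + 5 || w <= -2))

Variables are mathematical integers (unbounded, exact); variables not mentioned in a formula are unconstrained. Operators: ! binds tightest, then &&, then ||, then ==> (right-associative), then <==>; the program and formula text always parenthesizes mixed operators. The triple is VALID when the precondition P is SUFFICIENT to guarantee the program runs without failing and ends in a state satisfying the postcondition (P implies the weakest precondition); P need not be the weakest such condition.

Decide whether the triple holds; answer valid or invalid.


Working backward. After the program, the postcondition 3*r + k + 4 < 3 ==> ((m > m + 1 || val + val + 5 >= -1) ==> (k + 5 >= 3*w + 5 || w <= -2)) must hold; in canonical form it is k + 3*r < -1 ==> (2*val >= -6 ==> (k >= 3*w || w <= -2)).
Before w := r + 2*w: k + 3*r < -1 ==> (2*val >= -6 ==> (k >= 3*r + 6*w || r + 2*w <= -2))
Before skip: k + 3*r < -1 ==> (2*val >= -6 ==> (k >= 3*r + 6*w || r + 2*w <= -2))
The weakest precondition is k + 3*r < -1 ==> (2*val >= -6 ==> (k >= 3*r + 6*w || r + 2*w <= -2)).
Check whether (k < 8 ==> (2*val >= -6 ==> (k >= 6*w - 9 || 2*w <= 1))) && r == 4 implies it.
Countermodel: at the initial state k = -14, r = 4, val = -3, w = 0, the precondition holds but the weakest precondition fails.
Answer: invalid


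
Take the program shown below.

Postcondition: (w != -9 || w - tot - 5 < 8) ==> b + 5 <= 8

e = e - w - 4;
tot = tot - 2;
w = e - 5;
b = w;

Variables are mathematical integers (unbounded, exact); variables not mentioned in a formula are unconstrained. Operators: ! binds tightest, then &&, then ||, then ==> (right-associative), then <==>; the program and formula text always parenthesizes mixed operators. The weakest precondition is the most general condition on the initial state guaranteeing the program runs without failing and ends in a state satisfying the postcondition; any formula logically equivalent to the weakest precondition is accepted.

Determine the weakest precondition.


Working backward. After the program, the postcondition (w != -9 || w - tot - 5 < 8) ==> b + 5 <= 8 must hold; in canonical form it is (w != -9 || w < tot + 13) ==> b <= 3.
Before b := w: (w != -9 || w < tot + 13) ==> w <= 3
Before w := e - 5: (e != -4 || e < tot + 18) ==> e <= 8
Before tot := tot - 2: (e != -4 || e < tot + 16) ==> e <= 8
Before e := e - w - 4: (e != w || e < tot + w + 20) ==> e <= w + 12
Answer: WP = (e != w || e < tot + w + 20) ==> e <= w + 12


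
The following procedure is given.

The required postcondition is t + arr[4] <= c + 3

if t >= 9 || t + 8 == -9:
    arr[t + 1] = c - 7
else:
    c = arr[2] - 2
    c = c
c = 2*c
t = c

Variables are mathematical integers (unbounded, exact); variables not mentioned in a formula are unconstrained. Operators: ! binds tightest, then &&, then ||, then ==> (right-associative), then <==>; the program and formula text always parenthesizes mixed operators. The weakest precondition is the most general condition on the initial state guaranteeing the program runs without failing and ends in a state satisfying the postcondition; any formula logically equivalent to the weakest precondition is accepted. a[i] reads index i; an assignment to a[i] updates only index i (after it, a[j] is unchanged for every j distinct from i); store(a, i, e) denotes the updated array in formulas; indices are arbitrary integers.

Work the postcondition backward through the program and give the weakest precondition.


Working backward. After the program, the postcondition t + arr[4] <= c + 3 must hold; in canonical form it is arr[4] + t <= c + 3.
Before t := c: arr[4] <= 3
Before c := 2*c: arr[4] <= 3
Then branch requires store(arr, t + 1, c - 7)[4] <= 3; else branch requires arr[4] <= 3.
Before the if: ((t >= 9 || t == -17) ==> store(arr, t + 1, c - 7)[4] <= 3) && ((!(t >= 9 || t == -17)) ==> arr[4] <= 3)
Answer: WP = ((t >= 9 || t == -17) ==> store(arr, t + 1, c - 7)[4] <= 3) && ((!(t >= 9 || t == -17)) ==> arr[4] <= 3)


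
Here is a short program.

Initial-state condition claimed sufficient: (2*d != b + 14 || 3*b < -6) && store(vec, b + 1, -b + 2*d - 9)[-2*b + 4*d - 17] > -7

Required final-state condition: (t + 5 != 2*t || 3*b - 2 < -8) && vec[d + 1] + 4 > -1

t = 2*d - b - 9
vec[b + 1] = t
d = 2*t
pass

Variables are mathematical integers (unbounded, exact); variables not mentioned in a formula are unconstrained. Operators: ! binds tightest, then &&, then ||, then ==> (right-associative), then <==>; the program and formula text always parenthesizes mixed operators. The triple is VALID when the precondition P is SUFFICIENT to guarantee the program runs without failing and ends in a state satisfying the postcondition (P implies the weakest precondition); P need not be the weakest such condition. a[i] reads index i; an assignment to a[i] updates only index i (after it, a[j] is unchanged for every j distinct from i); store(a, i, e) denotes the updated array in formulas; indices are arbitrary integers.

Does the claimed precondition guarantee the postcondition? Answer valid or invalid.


Working backward. After the program, the postcondition (t + 5 != 2*t || 3*b - 2 < -8) && vec[d + 1] + 4 > -1 must hold; in canonical form it is (t != 5 || 3*b < -6) && vec[d + 1] > -5.
Before skip: (t != 5 || 3*b < -6) && vec[d + 1] > -5
Before d := 2*t: (t != 5 || 3*b < -6) && vec[2*t + 1] > -5
Before vec[b + 1] := t: (t != 5 || 3*b < -6) && store(vec, b + 1, t)[2*t + 1] > -5
Before t := 2*d - b - 9: (2*d != b + 14 || 3*b < -6) && store(vec, b + 1, -b + 2*d - 9)[-2*b + 4*d - 17] > -5
The weakest precondition is (2*d != b + 14 || 3*b < -6) && store(vec, b + 1, -b + 2*d - 9)[-2*b + 4*d - 17] > -5.
Check whether (2*d != b + 14 || 3*b < -6) && store(vec, b + 1, -b + 2*d - 9)[-2*b + 4*d - 17] > -7 implies it.
Countermodel: at the initial state b = -3, d = 0, vec = {[-11] = -5, [-2] = 3, elsewhere 3}, the precondition holds but the weakest precondition fails.
Answer: invalid


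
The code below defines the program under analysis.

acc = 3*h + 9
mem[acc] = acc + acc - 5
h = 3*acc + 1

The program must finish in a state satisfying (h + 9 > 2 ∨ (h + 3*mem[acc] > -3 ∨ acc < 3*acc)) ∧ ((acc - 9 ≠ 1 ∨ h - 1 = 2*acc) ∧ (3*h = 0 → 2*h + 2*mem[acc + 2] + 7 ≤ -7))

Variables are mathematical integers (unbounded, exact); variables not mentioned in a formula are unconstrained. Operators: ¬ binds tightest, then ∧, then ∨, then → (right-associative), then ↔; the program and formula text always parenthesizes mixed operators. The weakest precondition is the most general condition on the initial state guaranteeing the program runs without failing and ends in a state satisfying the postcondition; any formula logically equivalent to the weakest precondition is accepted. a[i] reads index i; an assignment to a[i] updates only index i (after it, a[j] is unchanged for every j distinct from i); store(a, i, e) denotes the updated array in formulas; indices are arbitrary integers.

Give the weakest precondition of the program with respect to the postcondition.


Working backward. After the program, the postcondition (h + 9 > 2 ∨ (h + 3*mem[acc] > -3 ∨ acc < 3*acc)) ∧ ((acc - 9 ≠ 1 ∨ h - 1 = 2*acc) ∧ (3*h = 0 → 2*h + 2*mem[acc + 2] + 7 ≤ -7)) must hold; in canonical form it is (h > -7 ∨ 3*mem[acc] + h > -3 ∨ 2*acc > 0) ∧ (acc ≠ 10 ∨ h = 2*acc + 1) ∧ (3*h = 0 → 2*mem[acc + 2] + 2*h ≤ -14).
Before h := 3*acc + 1: (3*acc > -8 ∨ 3*mem[acc] + 3*acc > -4 ∨ 2*acc > 0) ∧ (acc ≠ 10 ∨ acc = 0) ∧ (9*acc = -3 → 2*mem[acc + 2] + 6*acc ≤ -16)
Before mem[acc] := acc + acc - 5: (3*acc > -8 ∨ 3*store(mem, acc, 2*acc - 5)[acc] + 3*acc > -4 ∨ 2*acc > 0) ∧ (acc ≠ 10 ∨ acc = 0) ∧ (9*acc = -3 → 2*store(mem, acc, 2*acc - 5)[acc + 2] + 6*acc ≤ -16)
Before acc := 3*h + 9: (9*h > -35 ∨ 3*store(mem, 3*h + 9, 6*h + 13)[3*h + 9] + 9*h > -31 ∨ 6*h > -18) ∧ (3*h ≠ 1 ∨ 3*h = -9) ∧ (27*h = -84 → 2*store(mem, 3*h + 9, 6*h + 13)[3*h + 11] + 18*h ≤ -70)
Answer: WP = (9*h > -35 ∨ 3*store(mem, 3*h + 9, 6*h + 13)[3*h + 9] + 9*h > -31 ∨ 6*h > -18) ∧ (3*h ≠ 1 ∨ 3*h = -9) ∧ (27*h = -84 → 2*store(mem, 3*h + 9, 6*h + 13)[3*h + 11] + 18*h ≤ -70)
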